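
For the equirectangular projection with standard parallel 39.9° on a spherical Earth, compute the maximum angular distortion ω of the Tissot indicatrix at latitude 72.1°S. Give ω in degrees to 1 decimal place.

50.7°

With standard parallel φ₀ = 39.9°, the equirectangular projection gives x = Rλ cos φ₀, y = Rφ, so h = 1 and k = cos 39.9° / cos φ.
At 72.1°: h = 1.000, k = 2.496; principal scales a = 2.496, b = 1.000.
sin(ω/2) = (a − b)/(a + b) = 1.496/3.496 = 0.4279, so ω = 2 arcsin(0.4279) ≈ 50.7°.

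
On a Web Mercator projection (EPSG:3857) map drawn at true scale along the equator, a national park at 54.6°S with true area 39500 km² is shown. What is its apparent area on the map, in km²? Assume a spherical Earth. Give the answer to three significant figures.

118000 km²

For Mercator, h = k = sec φ (a conformal cylindrical projection has a single point scale, 1/cos φ).
Areal scale = k² = sec²φ = 1/cos²(54.6°) = 1/0.5793² = 2.980.
Apparent area = 39500 × 2.980 ≈ 118000 km².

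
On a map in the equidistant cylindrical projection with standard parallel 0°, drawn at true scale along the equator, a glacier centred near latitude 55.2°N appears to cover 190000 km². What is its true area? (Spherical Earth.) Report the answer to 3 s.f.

108000 km²

For the equirectangular projection with φ₀ = 0 (plate carrée), h = 1 along meridians and k = sec φ along parallels.
Areal scale = h·k = 1 × sec φ; at 55.2°, h = 1.000, k = 1.752, so h·k = 1.752.
True area = apparent / (areal scale) = 190000 / 1.752 ≈ 108000 km².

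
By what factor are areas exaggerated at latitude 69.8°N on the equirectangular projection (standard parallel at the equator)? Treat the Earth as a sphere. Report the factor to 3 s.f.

For the equirectangular projection with φ₀ = 0 (plate carrée), h = 1 along meridians and k = sec φ along parallels.
Areal scale = h·k = 1 × sec φ; at 69.8°, h = 1.000, k = 2.896, so h·k = 2.896.

2.90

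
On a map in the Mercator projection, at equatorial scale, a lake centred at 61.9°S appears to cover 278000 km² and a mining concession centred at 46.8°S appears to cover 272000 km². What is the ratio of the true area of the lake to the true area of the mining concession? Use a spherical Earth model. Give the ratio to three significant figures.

Mercator's areal exaggeration is sec²φ; hence true area = (apparent area) · cos²φ.
True area of lake: 278000 × cos²(61.9°) = 278000 × 0.2219 = 61670 km².
True area of mining concession: 272000 × cos²(46.8°) = 272000 × 0.4686 = 127500 km².
Ratio = 61670 / 127500 ≈ 0.484.

0.484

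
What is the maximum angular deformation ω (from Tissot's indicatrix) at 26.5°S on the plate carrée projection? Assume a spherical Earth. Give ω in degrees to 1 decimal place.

6.4°

In the plate carrée (x = Rλ, y = Rφ), meridians are true-scale (h = 1) and parallels are stretched by k = sec φ.
At 26.5°: h = 1.000, k = 1.117; principal scales a = 1.117, b = 1.000.
sin(ω/2) = (a − b)/(a + b) = 0.1174/2.117 = 0.05545, so ω = 2 arcsin(0.05545) ≈ 6.4°.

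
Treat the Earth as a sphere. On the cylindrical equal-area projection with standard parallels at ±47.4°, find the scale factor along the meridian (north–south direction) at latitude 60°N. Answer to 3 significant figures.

A cylindrical equal-area projection with standard parallel φ₀ has meridian scale h = cos φ / cos φ₀ and parallel scale k = cos φ₀ / cos φ (so areas are preserved, h·k = 1).
h = cos 60° / cos 47.4° = 0.5000/0.6769 = 0.7387.

0.739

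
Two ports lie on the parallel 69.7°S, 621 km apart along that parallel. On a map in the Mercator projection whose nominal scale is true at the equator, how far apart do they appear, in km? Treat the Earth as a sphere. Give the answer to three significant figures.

Mercator is conformal, so the point scale is isotropic: h = k = sec φ = 1/cos φ.
Along the parallel, k = sec 69.7° = 1/0.3469 = 2.882.
Map distance = 621 × 2.882 ≈ 1790 km.

1790 km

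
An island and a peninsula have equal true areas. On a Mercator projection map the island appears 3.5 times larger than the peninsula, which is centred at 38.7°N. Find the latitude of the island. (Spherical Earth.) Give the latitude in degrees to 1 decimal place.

Mercator areal scale is sec²φ, so apparent-area ratio = sec²φ₁ / sec²φ₂ = cos²φ₂ / cos²φ₁.
cos²φ₂ / cos²φ₁ = 3.5  ⇒  cos φ₁ = cos 38.7° / √3.5 = 0.7804/1.871 = 0.4172.
φ₁ = arccos(0.4172) ≈ 65.3°.

65.3°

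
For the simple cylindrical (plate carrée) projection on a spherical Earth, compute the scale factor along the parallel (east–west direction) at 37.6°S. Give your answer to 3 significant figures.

In the plate carrée (x = Rλ, y = Rφ), meridians are true-scale (h = 1) and parallels are stretched by k = sec φ.
k = 1/cos 37.6° = 1/0.7923 = 1.262.

1.26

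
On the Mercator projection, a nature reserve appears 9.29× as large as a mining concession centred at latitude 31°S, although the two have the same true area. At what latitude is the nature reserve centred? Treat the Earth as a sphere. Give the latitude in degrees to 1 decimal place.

For equal true areas on Mercator, apparent areas scale as sec²φ, so the ratio is cos²φ₂ / cos²φ₁.
cos²φ₂ / cos²φ₁ = 9.29  ⇒  cos φ₁ = cos 31° / √9.29 = 0.8572/3.048 = 0.2812.
φ₁ = arccos(0.2812) ≈ 73.7°.

73.7°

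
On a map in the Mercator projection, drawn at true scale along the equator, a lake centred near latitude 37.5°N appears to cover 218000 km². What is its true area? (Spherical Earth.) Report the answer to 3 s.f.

137000 km²

The Mercator projection is conformal; its linear scale factor is the same in every direction and equals sec φ = 1/cos φ.
Areal scale = k² = sec²φ = 1/cos²(37.5°) = 1/0.7934² = 1.589.
True area = apparent / (areal scale) = 218000 / 1.589 ≈ 137000 km².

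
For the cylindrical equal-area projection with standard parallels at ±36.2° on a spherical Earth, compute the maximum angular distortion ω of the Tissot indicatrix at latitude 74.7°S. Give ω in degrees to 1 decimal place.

107.6°

For cylindrical equal-area with standard parallel φ₀, h = cos φ / cos φ₀ and k = cos φ₀ / cos φ, so h·k = 1.
At 74.7°: h = 0.3270, k = 3.058; principal scales a = 3.058, b = 0.3270.
sin(ω/2) = (a − b)/(a + b) = 2.731/3.385 = 0.8068, so ω = 2 arcsin(0.8068) ≈ 107.6°.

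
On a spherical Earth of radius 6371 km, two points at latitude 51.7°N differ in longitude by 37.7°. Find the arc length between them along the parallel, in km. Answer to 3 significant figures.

Arc length along a parallel = R cos φ · Δλ (with Δλ in radians).
= 6371 × cos 51.7° × (37.7° × π/180) = 6371 × 0.6198 × 0.6580 ≈ 2600 km.

2600 km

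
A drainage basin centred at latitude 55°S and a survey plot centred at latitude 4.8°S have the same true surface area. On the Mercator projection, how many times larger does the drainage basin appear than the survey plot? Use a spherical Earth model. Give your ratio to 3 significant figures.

On Mercator, area is exaggerated by sec²φ = 1/cos²φ.
At 55°: sec²(55°) = 1/0.5736² = 3.040.
At 4.8°: sec²(4.8°) = 1/0.9965² = 1.007.
Ratio = 3.040/1.007 = cos²(4.8°)/cos²(55°) ≈ 3.02.

3.02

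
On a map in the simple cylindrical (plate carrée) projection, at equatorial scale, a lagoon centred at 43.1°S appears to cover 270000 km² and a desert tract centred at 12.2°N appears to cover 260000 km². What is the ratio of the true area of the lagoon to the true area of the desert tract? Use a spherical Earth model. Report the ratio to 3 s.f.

Plate carrée has h = 1 and k = sec φ, giving areal scale sec φ; true area = (apparent area) · cos φ.
True area of lagoon: 270000 × cos(43.1°) = 270000 × 0.7302 = 197100 km².
True area of desert tract: 260000 × cos(12.2°) = 260000 × 0.9774 = 254100 km².
Ratio = 197100 / 254100 ≈ 0.776.

0.776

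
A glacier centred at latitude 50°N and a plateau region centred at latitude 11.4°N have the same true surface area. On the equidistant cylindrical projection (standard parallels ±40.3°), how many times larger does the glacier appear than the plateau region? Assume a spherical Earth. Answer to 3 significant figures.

1.53

The equidistant cylindrical projection with φ₀ = 40.3° has h = 1 (meridians true) and k = cos φ₀ / cos φ along parallels.
Areal scale at 50°: h·k = 1.000 × 1.187 = 1.187.
Areal scale at 11.4°: h·k = 1.000 × 0.7780 = 0.7780.
Ratio = 1.187/0.7780 ≈ 1.53.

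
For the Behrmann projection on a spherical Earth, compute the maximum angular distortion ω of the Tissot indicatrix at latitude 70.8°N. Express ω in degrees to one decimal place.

Behrmann is a cylindrical equal-area projection with standard parallels at ±30°. Cylindrical equal-area (φ₀ = 30°): h = cos φ / cos 30° along meridians, k = cos 30° / cos φ along parallels; h·k = 1.
At 70.8°: h = 0.3797, k = 2.633; principal scales a = 2.633, b = 0.3797.
sin(ω/2) = (a − b)/(a + b) = 2.254/3.013 = 0.7479, so ω = 2 arcsin(0.7479) ≈ 96.8°.

96.8°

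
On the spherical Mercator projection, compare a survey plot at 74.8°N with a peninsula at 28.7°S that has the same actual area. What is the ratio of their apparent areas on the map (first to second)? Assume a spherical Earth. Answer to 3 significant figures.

Mercator is conformal with k = sec φ, so areal scale = k² = sec²φ.
At 74.8°: sec²(74.8°) = 1/0.2622² = 14.55.
At 28.7°: sec²(28.7°) = 1/0.8771² = 1.300.
Ratio = 14.55/1.300 = cos²(28.7°)/cos²(74.8°) ≈ 11.2.

11.2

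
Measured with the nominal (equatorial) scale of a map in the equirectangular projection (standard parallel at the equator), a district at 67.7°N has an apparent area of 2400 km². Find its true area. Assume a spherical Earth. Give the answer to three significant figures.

911 km²

Plate carrée maps x = Rλ, y = Rφ. The meridian scale is h = 1 and the parallel scale is k = 1/cos φ = sec φ.
Areal scale = h·k = 1 × sec φ; at 67.7°, h = 1.000, k = 2.635, so h·k = 2.635.
True area = apparent / (areal scale) = 2400 / 2.635 ≈ 911 km².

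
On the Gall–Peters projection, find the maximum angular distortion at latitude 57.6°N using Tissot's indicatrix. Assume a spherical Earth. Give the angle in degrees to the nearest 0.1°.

31.4°

Gall–Peters is a cylindrical equal-area projection with standard parallels at ±45°. Cylindrical equal-area (φ₀ = 45°): h = cos φ / cos 45° along meridians, k = cos 45° / cos φ along parallels; h·k = 1.
At 57.6°: h = 0.7578, k = 1.320; principal scales a = 1.320, b = 0.7578.
sin(ω/2) = (a − b)/(a + b) = 0.5619/2.077 = 0.2705, so ω = 2 arcsin(0.2705) ≈ 31.4°.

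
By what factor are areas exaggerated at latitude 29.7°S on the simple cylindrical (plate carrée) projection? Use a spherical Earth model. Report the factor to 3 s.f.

1.15

For the equirectangular projection with φ₀ = 0 (plate carrée), h = 1 along meridians and k = sec φ along parallels.
Areal scale = h·k = 1 × sec φ; at 29.7°, h = 1.000, k = 1.151, so h·k = 1.151.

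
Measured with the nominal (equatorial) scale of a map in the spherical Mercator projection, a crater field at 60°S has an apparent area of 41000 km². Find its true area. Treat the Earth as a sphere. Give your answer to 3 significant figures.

For Mercator, h = k = sec φ (a conformal cylindrical projection has a single point scale, 1/cos φ).
Areal scale = k² = sec²φ = 1/cos²(60°) = 1/0.5000² = 4.000.
True area = apparent / (areal scale) = 41000 / 4.000 ≈ 10300 km².

10300 km²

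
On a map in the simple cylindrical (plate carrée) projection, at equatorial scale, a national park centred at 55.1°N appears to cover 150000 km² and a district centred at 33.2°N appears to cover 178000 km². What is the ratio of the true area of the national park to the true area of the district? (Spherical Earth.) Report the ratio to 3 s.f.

0.576

On the plate carrée, areal scale = h·k = 1 × sec φ, so true area = apparent × cos φ.
True area of national park: 150000 × cos(55.1°) = 150000 × 0.5721 = 85820 km².
True area of district: 178000 × cos(33.2°) = 178000 × 0.8368 = 148900 km².
Ratio = 85820 / 148900 ≈ 0.576.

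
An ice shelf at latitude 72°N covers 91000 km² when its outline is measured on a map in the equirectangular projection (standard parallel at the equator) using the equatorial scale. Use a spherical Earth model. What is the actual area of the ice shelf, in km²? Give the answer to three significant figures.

28100 km²

In the plate carrée (x = Rλ, y = Rφ), meridians are true-scale (h = 1) and parallels are stretched by k = sec φ.
Areal scale = h·k = 1 × sec φ; at 72°, h = 1.000, k = 3.236, so h·k = 3.236.
True area = apparent / (areal scale) = 91000 / 3.236 ≈ 28100 km².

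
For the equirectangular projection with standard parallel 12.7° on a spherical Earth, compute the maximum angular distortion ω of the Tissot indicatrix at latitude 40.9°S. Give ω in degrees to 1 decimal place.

14.6°

The equidistant cylindrical projection with φ₀ = 12.7° has h = 1 (meridians true) and k = cos φ₀ / cos φ along parallels.
At 40.9°: h = 1.000, k = 1.291; principal scales a = 1.291, b = 1.000.
sin(ω/2) = (a − b)/(a + b) = 0.2906/2.291 = 0.1269, so ω = 2 arcsin(0.1269) ≈ 14.6°.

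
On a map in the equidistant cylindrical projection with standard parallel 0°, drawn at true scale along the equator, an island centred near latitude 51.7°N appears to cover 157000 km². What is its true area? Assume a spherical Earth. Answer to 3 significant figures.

97300 km²

Plate carrée maps x = Rλ, y = Rφ. The meridian scale is h = 1 and the parallel scale is k = 1/cos φ = sec φ.
Areal scale = h·k = 1 × sec φ; at 51.7°, h = 1.000, k = 1.613, so h·k = 1.613.
True area = apparent / (areal scale) = 157000 / 1.613 ≈ 97300 km².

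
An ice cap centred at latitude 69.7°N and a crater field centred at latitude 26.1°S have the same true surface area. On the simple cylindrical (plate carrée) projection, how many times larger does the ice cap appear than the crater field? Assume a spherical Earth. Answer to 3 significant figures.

2.59

In the plate carrée (x = Rλ, y = Rφ), meridians are true-scale (h = 1) and parallels are stretched by k = sec φ.
Areal scale at 69.7°: h·k = 1.000 × 2.882 = 2.882.
Areal scale at 26.1°: h·k = 1.000 × 1.114 = 1.114.
Ratio = 2.882/1.114 ≈ 2.59.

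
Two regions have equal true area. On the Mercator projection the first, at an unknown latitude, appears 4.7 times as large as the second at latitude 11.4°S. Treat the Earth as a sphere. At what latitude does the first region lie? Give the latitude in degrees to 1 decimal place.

63.1°

On Mercator, (apparent₁)/(apparent₂) = sec²φ₁ / sec²φ₂ when true areas are equal.
cos²φ₂ / cos²φ₁ = 4.7  ⇒  cos φ₁ = cos 11.4° / √4.7 = 0.9803/2.168 = 0.4522.
φ₁ = arccos(0.4522) ≈ 63.1°.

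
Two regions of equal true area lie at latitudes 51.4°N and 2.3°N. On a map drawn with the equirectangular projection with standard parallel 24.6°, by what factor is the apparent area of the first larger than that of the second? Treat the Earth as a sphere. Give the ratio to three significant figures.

1.60

The equidistant cylindrical projection with φ₀ = 24.6° has h = 1 (meridians true) and k = cos φ₀ / cos φ along parallels.
Areal scale at 51.4°: h·k = 1.000 × 1.457 = 1.457.
Areal scale at 2.3°: h·k = 1.000 × 0.9100 = 0.9100.
Ratio = 1.457/0.9100 ≈ 1.60.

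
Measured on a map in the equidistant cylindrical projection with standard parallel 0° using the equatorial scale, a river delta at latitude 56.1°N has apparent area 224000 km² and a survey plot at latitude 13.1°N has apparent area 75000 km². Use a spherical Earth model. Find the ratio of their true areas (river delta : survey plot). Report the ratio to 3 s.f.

1.71

On the plate carrée, areal scale = h·k = 1 × sec φ, so true area = apparent × cos φ.
True area of river delta: 224000 × cos(56.1°) = 224000 × 0.5577 = 124900 km².
True area of survey plot: 75000 × cos(13.1°) = 75000 × 0.9740 = 73050 km².
Ratio = 124900 / 73050 ≈ 1.71.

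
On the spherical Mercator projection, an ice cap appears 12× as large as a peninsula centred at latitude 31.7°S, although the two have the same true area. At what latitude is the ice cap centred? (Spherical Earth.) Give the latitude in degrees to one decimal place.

On Mercator, (apparent₁)/(apparent₂) = sec²φ₁ / sec²φ₂ when true areas are equal.
cos²φ₂ / cos²φ₁ = 12  ⇒  cos φ₁ = cos 31.7° / √12 = 0.8508/3.464 = 0.2456.
φ₁ = arccos(0.2456) ≈ 75.8°.

75.8°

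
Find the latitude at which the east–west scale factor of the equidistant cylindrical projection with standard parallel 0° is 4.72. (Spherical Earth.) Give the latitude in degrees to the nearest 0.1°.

77.8°

Plate carrée: h = 1, k = sec φ along parallels.
sec φ = 4.72  ⇒  cos φ = 0.2119  ⇒  φ ≈ 77.8°.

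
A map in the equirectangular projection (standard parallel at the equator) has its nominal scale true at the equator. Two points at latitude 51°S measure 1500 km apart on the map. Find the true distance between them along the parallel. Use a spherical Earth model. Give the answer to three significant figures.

944 km

For the equirectangular projection with φ₀ = 0 (plate carrée), h = 1 along meridians and k = sec φ along parallels.
Along the parallel at 51°, map distances are exaggerated by k = sec 51° = 1.589.
True distance = 1500 / 1.589 = 1500 × cos 51° ≈ 944 km.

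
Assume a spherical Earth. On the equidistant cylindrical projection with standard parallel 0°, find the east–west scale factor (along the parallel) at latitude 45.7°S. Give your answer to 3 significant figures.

1.43

In the plate carrée (x = Rλ, y = Rφ), meridians are true-scale (h = 1) and parallels are stretched by k = sec φ.
k = 1/cos 45.7° = 1/0.6984 = 1.432.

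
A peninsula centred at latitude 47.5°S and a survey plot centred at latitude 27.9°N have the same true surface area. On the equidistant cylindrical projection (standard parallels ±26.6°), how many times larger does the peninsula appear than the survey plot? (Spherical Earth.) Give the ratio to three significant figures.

With standard parallel φ₀ = 26.6°, the equirectangular projection gives x = Rλ cos φ₀, y = Rφ, so h = 1 and k = cos 26.6° / cos φ.
Areal scale at 47.5°: h·k = 1.000 × 1.324 = 1.324.
Areal scale at 27.9°: h·k = 1.000 × 1.012 = 1.012.
Ratio = 1.324/1.012 ≈ 1.31.

1.31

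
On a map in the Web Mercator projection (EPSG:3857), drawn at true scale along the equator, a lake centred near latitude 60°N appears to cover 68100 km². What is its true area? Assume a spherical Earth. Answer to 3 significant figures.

The Mercator projection is conformal; its linear scale factor is the same in every direction and equals sec φ = 1/cos φ.
Areal scale = k² = sec²φ = 1/cos²(60°) = 1/0.5000² = 4.000.
True area = apparent / (areal scale) = 68100 / 4.000 ≈ 17000 km².

17000 km²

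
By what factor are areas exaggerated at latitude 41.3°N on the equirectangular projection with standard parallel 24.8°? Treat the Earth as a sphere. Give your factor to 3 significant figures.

The equidistant cylindrical projection with φ₀ = 24.8° has h = 1 (meridians true) and k = cos φ₀ / cos φ along parallels.
Areal scale = h·k = 1 × cos φ₀ / cos φ; at 41.3°, h = 1.000, k = 1.208, so h·k = 1.208.

1.21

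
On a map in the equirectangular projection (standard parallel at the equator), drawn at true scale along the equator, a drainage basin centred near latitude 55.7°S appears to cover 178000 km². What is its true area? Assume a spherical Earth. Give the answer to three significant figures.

100000 km²

For the equirectangular projection with φ₀ = 0 (plate carrée), h = 1 along meridians and k = sec φ along parallels.
Areal scale = h·k = 1 × sec φ; at 55.7°, h = 1.000, k = 1.775, so h·k = 1.775.
True area = apparent / (areal scale) = 178000 / 1.775 ≈ 100000 km².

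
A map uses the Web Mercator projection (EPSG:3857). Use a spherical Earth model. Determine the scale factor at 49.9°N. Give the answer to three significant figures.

Mercator is conformal, so the point scale is isotropic: h = k = sec φ = 1/cos φ.
k = 1/cos 49.9° = 1/0.6441 = 1.552.

1.55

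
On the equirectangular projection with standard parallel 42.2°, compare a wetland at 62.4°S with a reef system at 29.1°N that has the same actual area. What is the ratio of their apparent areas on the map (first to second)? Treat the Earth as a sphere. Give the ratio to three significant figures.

In the equirectangular projection with standard parallel φ₀ = 42.2° (x = Rλ cos φ₀, y = Rφ), meridians are true-scale (h = 1) and the parallel scale is k = cos φ₀ / cos φ.
Areal scale at 62.4°: h·k = 1.000 × 1.599 = 1.599.
Areal scale at 29.1°: h·k = 1.000 × 0.8478 = 0.8478.
Ratio = 1.599/0.8478 ≈ 1.89.

1.89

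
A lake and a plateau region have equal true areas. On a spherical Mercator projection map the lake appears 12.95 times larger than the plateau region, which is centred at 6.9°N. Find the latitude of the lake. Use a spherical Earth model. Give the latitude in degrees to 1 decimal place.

74.0°

On Mercator, (apparent₁)/(apparent₂) = sec²φ₁ / sec²φ₂ when true areas are equal.
cos²φ₂ / cos²φ₁ = 12.95  ⇒  cos φ₁ = cos 6.9° / √12.95 = 0.9928/3.599 = 0.2759.
φ₁ = arccos(0.2759) ≈ 74.0°.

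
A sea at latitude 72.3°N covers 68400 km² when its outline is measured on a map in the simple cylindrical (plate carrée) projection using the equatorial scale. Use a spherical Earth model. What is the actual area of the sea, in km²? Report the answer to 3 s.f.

In the plate carrée (x = Rλ, y = Rφ), meridians are true-scale (h = 1) and parallels are stretched by k = sec φ.
Areal scale = h·k = 1 × sec φ; at 72.3°, h = 1.000, k = 3.289, so h·k = 3.289.
True area = apparent / (areal scale) = 68400 / 3.289 ≈ 20800 km².

20800 km²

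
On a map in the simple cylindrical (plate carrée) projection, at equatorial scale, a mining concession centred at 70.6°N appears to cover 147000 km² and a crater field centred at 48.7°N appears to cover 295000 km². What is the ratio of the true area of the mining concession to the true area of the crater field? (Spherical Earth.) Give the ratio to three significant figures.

On the plate carrée, areal scale = h·k = 1 × sec φ, so true area = apparent × cos φ.
True area of mining concession: 147000 × cos(70.6°) = 147000 × 0.3322 = 48830 km².
True area of crater field: 295000 × cos(48.7°) = 295000 × 0.6600 = 194700 km².
Ratio = 48830 / 194700 ≈ 0.251.

0.251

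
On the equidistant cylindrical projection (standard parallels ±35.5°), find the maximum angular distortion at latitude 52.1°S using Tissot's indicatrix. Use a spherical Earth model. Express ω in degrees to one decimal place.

The equidistant cylindrical projection with φ₀ = 35.5° has h = 1 (meridians true) and k = cos φ₀ / cos φ along parallels.
At 52.1°: h = 1.000, k = 1.325; principal scales a = 1.325, b = 1.000.
sin(ω/2) = (a − b)/(a + b) = 0.3253/2.325 = 0.1399, so ω = 2 arcsin(0.1399) ≈ 16.1°.

16.1°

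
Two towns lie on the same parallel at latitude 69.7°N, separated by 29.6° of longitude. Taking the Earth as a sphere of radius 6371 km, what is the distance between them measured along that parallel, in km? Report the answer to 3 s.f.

1140 km

Arc length along a parallel = R cos φ · Δλ (with Δλ in radians).
= 6371 × cos 69.7° × (29.6° × π/180) = 6371 × 0.3469 × 0.5166 ≈ 1140 km.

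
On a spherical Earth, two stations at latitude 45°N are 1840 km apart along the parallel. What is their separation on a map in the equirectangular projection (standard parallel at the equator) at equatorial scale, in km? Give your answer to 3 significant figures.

In the plate carrée (x = Rλ, y = Rφ), meridians are true-scale (h = 1) and parallels are stretched by k = sec φ.
Along the parallel, k = sec 45° = 1/0.7071 = 1.414.
Map distance = 1840 × 1.414 ≈ 2600 km.

2600 km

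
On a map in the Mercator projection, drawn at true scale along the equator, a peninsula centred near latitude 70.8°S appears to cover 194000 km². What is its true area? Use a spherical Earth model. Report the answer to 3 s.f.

21000 km²

For Mercator, h = k = sec φ (a conformal cylindrical projection has a single point scale, 1/cos φ).
Areal scale = k² = sec²φ = 1/cos²(70.8°) = 1/0.3289² = 9.246.
True area = apparent / (areal scale) = 194000 / 9.246 ≈ 21000 km².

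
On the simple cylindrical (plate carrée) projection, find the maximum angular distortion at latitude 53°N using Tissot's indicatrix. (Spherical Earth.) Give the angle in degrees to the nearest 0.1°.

For the equirectangular projection with φ₀ = 0 (plate carrée), h = 1 along meridians and k = sec φ along parallels.
At 53°: h = 1.000, k = 1.662; principal scales a = 1.662, b = 1.000.
sin(ω/2) = (a − b)/(a + b) = 0.6616/2.662 = 0.2486, so ω = 2 arcsin(0.2486) ≈ 28.8°.

28.8°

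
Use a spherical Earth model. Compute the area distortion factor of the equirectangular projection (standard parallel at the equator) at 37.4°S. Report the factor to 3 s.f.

1.26

In the plate carrée (x = Rλ, y = Rφ), meridians are true-scale (h = 1) and parallels are stretched by k = sec φ.
Areal scale = h·k = 1 × sec φ; at 37.4°, h = 1.000, k = 1.259, so h·k = 1.259.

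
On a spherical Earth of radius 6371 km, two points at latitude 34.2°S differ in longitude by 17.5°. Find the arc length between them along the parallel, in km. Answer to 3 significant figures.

Arc length along a parallel = R cos φ · Δλ (with Δλ in radians).
= 6371 × cos 34.2° × (17.5° × π/180) = 6371 × 0.8271 × 0.3054 ≈ 1610 km.

1610 km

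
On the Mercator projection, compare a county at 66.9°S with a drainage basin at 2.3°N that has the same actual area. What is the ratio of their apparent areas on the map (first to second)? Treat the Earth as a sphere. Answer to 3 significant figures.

On Mercator, area is exaggerated by sec²φ = 1/cos²φ.
At 66.9°: sec²(66.9°) = 1/0.3923² = 6.497.
At 2.3°: sec²(2.3°) = 1/0.9992² = 1.002.
Ratio = 6.497/1.002 = cos²(2.3°)/cos²(66.9°) ≈ 6.49.

6.49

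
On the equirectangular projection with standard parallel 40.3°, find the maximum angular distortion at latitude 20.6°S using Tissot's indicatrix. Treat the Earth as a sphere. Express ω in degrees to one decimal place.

In the equirectangular projection with standard parallel φ₀ = 40.3° (x = Rλ cos φ₀, y = Rφ), meridians are true-scale (h = 1) and the parallel scale is k = cos φ₀ / cos φ.
At 20.6°: h = 1.000, k = 0.8148; principal scales a = 1.000, b = 0.8148.
sin(ω/2) = (a − b)/(a + b) = 0.1852/1.815 = 0.1021, so ω = 2 arcsin(0.1021) ≈ 11.7°.

11.7°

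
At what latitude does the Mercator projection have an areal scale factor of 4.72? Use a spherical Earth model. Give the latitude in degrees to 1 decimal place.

62.6°

Mercator areal scale is sec²φ.
sec²φ = 4.72  ⇒  cos²φ = 0.2119  ⇒  cos φ = 0.4603.
φ = arccos(0.4603) ≈ 62.6°.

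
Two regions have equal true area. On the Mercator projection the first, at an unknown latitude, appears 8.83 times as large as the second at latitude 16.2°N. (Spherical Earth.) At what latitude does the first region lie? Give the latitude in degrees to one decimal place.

71.1°

On Mercator, (apparent₁)/(apparent₂) = sec²φ₁ / sec²φ₂ when true areas are equal.
cos²φ₂ / cos²φ₁ = 8.83  ⇒  cos φ₁ = cos 16.2° / √8.83 = 0.9603/2.972 = 0.3232.
φ₁ = arccos(0.3232) ≈ 71.1°.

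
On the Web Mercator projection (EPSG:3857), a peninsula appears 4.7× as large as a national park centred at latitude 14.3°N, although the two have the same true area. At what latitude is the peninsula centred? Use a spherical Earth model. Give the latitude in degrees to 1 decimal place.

63.5°

Mercator areal scale is sec²φ, so apparent-area ratio = sec²φ₁ / sec²φ₂ = cos²φ₂ / cos²φ₁.
cos²φ₂ / cos²φ₁ = 4.7  ⇒  cos φ₁ = cos 14.3° / √4.7 = 0.9690/2.168 = 0.4470.
φ₁ = arccos(0.4470) ≈ 63.5°.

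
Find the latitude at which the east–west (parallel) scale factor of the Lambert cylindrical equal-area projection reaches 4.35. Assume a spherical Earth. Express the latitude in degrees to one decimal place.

The Lambert cylindrical equal-area projection is the cylindrical equal-area projection with its standard parallel at the equator (φ₀ = 0). For cylindrical equal-area with standard parallel φ₀, h = cos φ / cos φ₀ and k = cos φ₀ / cos φ, so h·k = 1.
k = cos φ₀ / cos φ = 4.35  ⇒  cos φ = cos 0° / 4.35 = 0.2299.
φ = arccos(0.2299) ≈ 76.7°.

76.7°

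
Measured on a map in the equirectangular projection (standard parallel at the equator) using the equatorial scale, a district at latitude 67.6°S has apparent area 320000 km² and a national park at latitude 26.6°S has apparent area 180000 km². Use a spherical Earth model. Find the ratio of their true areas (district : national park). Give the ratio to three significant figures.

Plate carrée has h = 1 and k = sec φ, giving areal scale sec φ; true area = (apparent area) · cos φ.
True area of district: 320000 × cos(67.6°) = 320000 × 0.3811 = 121900 km².
True area of national park: 180000 × cos(26.6°) = 180000 × 0.8942 = 160900 km².
Ratio = 121900 / 160900 ≈ 0.758.

0.758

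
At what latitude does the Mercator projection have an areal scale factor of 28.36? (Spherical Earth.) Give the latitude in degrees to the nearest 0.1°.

79.2°

Mercator areal scale is sec²φ.
sec²φ = 28.36  ⇒  cos²φ = 0.03526  ⇒  cos φ = 0.1878.
φ = arccos(0.1878) ≈ 79.2°.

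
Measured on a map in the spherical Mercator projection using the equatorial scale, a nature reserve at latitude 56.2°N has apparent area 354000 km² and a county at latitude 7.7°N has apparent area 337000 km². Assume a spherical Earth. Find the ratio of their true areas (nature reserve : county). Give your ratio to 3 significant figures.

0.331

On Mercator the areal scale is sec²φ, so true area = apparent × cos²φ.
True area of nature reserve: 354000 × cos²(56.2°) = 354000 × 0.3095 = 109600 km².
True area of county: 337000 × cos²(7.7°) = 337000 × 0.9820 = 331000 km².
Ratio = 109600 / 331000 ≈ 0.331.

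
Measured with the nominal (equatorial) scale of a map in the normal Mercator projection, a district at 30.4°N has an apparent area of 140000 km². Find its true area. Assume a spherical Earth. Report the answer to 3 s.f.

104000 km²

Mercator is conformal, so the point scale is isotropic: h = k = sec φ = 1/cos φ.
Areal scale = k² = sec²φ = 1/cos²(30.4°) = 1/0.8625² = 1.344.
True area = apparent / (areal scale) = 140000 / 1.344 ≈ 104000 km².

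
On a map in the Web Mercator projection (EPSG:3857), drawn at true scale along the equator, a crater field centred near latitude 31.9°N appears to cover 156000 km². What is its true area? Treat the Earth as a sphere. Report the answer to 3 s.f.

112000 km²

Mercator is conformal, so the point scale is isotropic: h = k = sec φ = 1/cos φ.
Areal scale = k² = sec²φ = 1/cos²(31.9°) = 1/0.8490² = 1.387.
True area = apparent / (areal scale) = 156000 / 1.387 ≈ 112000 km².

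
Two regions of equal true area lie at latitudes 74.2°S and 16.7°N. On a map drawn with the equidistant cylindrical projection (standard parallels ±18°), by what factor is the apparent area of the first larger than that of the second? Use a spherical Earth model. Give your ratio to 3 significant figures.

With standard parallel φ₀ = 18°, the equirectangular projection gives x = Rλ cos φ₀, y = Rφ, so h = 1 and k = cos 18° / cos φ.
Areal scale at 74.2°: h·k = 1.000 × 3.493 = 3.493.
Areal scale at 16.7°: h·k = 1.000 × 0.9929 = 0.9929.
Ratio = 3.493/0.9929 ≈ 3.52.

3.52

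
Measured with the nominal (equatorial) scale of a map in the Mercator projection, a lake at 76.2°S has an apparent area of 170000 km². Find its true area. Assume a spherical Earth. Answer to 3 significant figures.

Mercator is conformal, so the point scale is isotropic: h = k = sec φ = 1/cos φ.
Areal scale = k² = sec²φ = 1/cos²(76.2°) = 1/0.2385² = 17.58.
True area = apparent / (areal scale) = 170000 / 17.58 ≈ 9670 km².

9670 km²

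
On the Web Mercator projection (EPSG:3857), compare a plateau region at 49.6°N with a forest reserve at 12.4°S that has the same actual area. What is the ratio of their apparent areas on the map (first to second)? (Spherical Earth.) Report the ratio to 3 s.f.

Mercator is conformal with k = sec φ, so areal scale = k² = sec²φ.
At 49.6°: sec²(49.6°) = 1/0.6481² = 2.381.
At 12.4°: sec²(12.4°) = 1/0.9767² = 1.048.
Ratio = 2.381/1.048 = cos²(12.4°)/cos²(49.6°) ≈ 2.27.

2.27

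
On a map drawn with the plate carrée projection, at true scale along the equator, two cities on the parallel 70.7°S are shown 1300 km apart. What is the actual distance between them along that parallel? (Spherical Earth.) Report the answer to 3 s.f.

430 km

Plate carrée maps x = Rλ, y = Rφ. The meridian scale is h = 1 and the parallel scale is k = 1/cos φ = sec φ.
Along the parallel at 70.7°, map distances are exaggerated by k = sec 70.7° = 3.026.
True distance = 1300 / 3.026 = 1300 × cos 70.7° ≈ 430 km.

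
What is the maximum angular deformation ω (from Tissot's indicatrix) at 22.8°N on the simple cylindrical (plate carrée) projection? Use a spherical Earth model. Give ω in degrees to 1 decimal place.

4.7°

For the equirectangular projection with φ₀ = 0 (plate carrée), h = 1 along meridians and k = sec φ along parallels.
At 22.8°: h = 1.000, k = 1.085; principal scales a = 1.085, b = 1.000.
sin(ω/2) = (a − b)/(a + b) = 0.08476/2.085 = 0.04066, so ω = 2 arcsin(0.04066) ≈ 4.7°.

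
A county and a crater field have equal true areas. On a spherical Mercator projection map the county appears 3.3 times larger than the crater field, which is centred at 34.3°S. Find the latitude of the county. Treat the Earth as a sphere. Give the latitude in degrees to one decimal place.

On Mercator, (apparent₁)/(apparent₂) = sec²φ₁ / sec²φ₂ when true areas are equal.
cos²φ₂ / cos²φ₁ = 3.3  ⇒  cos φ₁ = cos 34.3° / √3.3 = 0.8261/1.817 = 0.4548.
φ₁ = arccos(0.4548) ≈ 63.0°.

63.0°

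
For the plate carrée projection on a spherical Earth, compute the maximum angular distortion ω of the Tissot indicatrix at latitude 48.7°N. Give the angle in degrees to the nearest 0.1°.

For the equirectangular projection with φ₀ = 0 (plate carrée), h = 1 along meridians and k = sec φ along parallels.
At 48.7°: h = 1.000, k = 1.515; principal scales a = 1.515, b = 1.000.
sin(ω/2) = (a − b)/(a + b) = 0.5151/2.515 = 0.2048, so ω = 2 arcsin(0.2048) ≈ 23.6°.

23.6°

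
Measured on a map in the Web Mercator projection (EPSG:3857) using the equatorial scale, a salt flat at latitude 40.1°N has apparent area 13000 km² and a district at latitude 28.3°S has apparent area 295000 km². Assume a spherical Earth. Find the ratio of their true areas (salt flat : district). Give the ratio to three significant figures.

Mercator's areal exaggeration is sec²φ; hence true area = (apparent area) · cos²φ.
True area of salt flat: 13000 × cos²(40.1°) = 13000 × 0.5851 = 7606 km².
True area of district: 295000 × cos²(28.3°) = 295000 × 0.7752 = 228700 km².
Ratio = 7606 / 228700 ≈ 0.0333.

0.0333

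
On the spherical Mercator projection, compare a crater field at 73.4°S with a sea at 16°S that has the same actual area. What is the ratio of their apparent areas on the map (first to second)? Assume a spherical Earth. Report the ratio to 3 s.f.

Mercator is conformal with k = sec φ, so areal scale = k² = sec²φ.
At 73.4°: sec²(73.4°) = 1/0.2857² = 12.25.
At 16°: sec²(16°) = 1/0.9613² = 1.082.
Ratio = 12.25/1.082 = cos²(16°)/cos²(73.4°) ≈ 11.3.

11.3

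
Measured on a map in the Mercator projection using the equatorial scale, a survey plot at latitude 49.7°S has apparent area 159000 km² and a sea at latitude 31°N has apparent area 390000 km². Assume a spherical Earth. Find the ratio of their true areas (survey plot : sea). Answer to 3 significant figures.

Mercator's areal exaggeration is sec²φ; hence true area = (apparent area) · cos²φ.
True area of survey plot: 159000 × cos²(49.7°) = 159000 × 0.4183 = 66520 km².
True area of sea: 390000 × cos²(31°) = 390000 × 0.7347 = 286500 km².
Ratio = 66520 / 286500 ≈ 0.232.

0.232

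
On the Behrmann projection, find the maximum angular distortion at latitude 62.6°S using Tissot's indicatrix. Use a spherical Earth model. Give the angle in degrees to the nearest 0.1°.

68.1°

Behrmann is a cylindrical equal-area projection with standard parallels at ±30°. For cylindrical equal-area with standard parallel φ₀, h = cos φ / cos φ₀ and k = cos φ₀ / cos φ, so h·k = 1.
At 62.6°: h = 0.5314, k = 1.882; principal scales a = 1.882, b = 0.5314.
sin(ω/2) = (a − b)/(a + b) = 1.350/2.413 = 0.5596, so ω = 2 arcsin(0.5596) ≈ 68.1°.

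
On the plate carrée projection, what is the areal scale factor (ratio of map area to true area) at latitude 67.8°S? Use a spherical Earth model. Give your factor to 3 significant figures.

2.65

For the equirectangular projection with φ₀ = 0 (plate carrée), h = 1 along meridians and k = sec φ along parallels.
Areal scale = h·k = 1 × sec φ; at 67.8°, h = 1.000, k = 2.647, so h·k = 2.647.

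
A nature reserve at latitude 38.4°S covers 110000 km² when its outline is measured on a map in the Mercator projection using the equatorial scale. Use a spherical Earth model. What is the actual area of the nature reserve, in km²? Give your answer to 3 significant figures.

For Mercator, h = k = sec φ (a conformal cylindrical projection has a single point scale, 1/cos φ).
Areal scale = k² = sec²φ = 1/cos²(38.4°) = 1/0.7837² = 1.628.
True area = apparent / (areal scale) = 110000 / 1.628 ≈ 67600 km².

67600 km²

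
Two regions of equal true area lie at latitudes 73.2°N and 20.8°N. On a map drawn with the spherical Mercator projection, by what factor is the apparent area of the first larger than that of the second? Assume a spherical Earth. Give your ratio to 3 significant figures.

Mercator is conformal with k = sec φ, so areal scale = k² = sec²φ.
At 73.2°: sec²(73.2°) = 1/0.2890² = 11.97.
At 20.8°: sec²(20.8°) = 1/0.9348² = 1.144.
Ratio = 11.97/1.144 = cos²(20.8°)/cos²(73.2°) ≈ 10.5.

10.5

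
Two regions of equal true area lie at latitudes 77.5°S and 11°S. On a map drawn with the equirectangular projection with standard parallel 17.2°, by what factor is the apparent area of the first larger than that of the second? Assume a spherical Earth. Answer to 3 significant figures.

4.54

In the equirectangular projection with standard parallel φ₀ = 17.2° (x = Rλ cos φ₀, y = Rφ), meridians are true-scale (h = 1) and the parallel scale is k = cos φ₀ / cos φ.
Areal scale at 77.5°: h·k = 1.000 × 4.414 = 4.414.
Areal scale at 11°: h·k = 1.000 × 0.9732 = 0.9732.
Ratio = 4.414/0.9732 ≈ 4.54.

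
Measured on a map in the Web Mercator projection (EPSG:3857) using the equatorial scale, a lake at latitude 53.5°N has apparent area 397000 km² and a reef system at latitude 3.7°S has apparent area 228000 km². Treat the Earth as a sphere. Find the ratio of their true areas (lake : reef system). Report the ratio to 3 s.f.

On Mercator the areal scale is sec²φ, so true area = apparent × cos²φ.
True area of lake: 397000 × cos²(53.5°) = 397000 × 0.3538 = 140500 km².
True area of reef system: 228000 × cos²(3.7°) = 228000 × 0.9958 = 227100 km².
Ratio = 140500 / 227100 ≈ 0.619.

0.619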